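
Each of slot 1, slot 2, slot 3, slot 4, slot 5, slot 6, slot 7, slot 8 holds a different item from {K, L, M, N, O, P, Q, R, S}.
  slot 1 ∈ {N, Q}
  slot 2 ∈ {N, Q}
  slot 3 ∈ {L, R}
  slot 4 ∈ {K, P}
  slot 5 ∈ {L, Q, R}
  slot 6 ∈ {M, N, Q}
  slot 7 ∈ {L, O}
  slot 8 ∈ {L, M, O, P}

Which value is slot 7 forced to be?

Among the 8 variables, K fits only slot 4 (and all 8 values in {K, L, M, N, O, P, Q, R} must be used), so slot 4 = K.
The 7 still-open variables draw from only 7 values {L, M, N, O, P, Q, R}, so each is used; only slot 8 can be P, hence slot 8 = P.
The 6 still-open variables together cover exactly {L, M, N, O, Q, R} — 6 values for 6 variables — and M appears only in slot 6's list, so slot 6 = M.
The 5 still-open variables together cover exactly {L, N, O, Q, R} — 5 values for 5 variables — and O appears only in slot 7's list, so slot 7 = O.

O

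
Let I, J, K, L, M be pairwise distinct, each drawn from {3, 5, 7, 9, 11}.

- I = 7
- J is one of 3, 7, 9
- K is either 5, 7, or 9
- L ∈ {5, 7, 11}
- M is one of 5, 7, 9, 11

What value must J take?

3

I has just one choice, so I = 7. Remove 7 from J, K, L, M.
Among the 4 still-open variables, 3 fits only J (and all 4 values in {3, 5, 9, 11} must be used), so J = 3.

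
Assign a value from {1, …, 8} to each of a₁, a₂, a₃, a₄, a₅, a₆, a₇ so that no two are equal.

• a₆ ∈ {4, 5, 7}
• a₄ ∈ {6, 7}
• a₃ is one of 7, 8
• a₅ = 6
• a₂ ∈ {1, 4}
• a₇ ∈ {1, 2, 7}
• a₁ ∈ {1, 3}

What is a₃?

8

a₅'s domain is down to {6}, so a₅ = 6. Eliminate 6 elsewhere: a₄.
a₄'s domain is down to {7}, so a₄ = 7. Eliminate 7 elsewhere: a₃, a₆, a₇.
So a₃ = 8.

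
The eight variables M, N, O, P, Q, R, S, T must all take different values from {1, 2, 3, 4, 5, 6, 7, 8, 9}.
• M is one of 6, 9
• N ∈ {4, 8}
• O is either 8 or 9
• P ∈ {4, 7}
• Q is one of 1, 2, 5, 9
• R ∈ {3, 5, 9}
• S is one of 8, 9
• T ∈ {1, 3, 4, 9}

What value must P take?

7

The 2 variables O and S are confined to {8, 9}, which locks those values in; drop them from M, N, Q, R, T.
M's domain is down to {6}, so M = 6.
N must be 4 (only option left). So P, T can't be 4.
So P = 7.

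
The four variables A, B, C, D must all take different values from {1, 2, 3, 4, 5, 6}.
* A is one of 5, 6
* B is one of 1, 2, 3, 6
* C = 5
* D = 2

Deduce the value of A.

C has just one choice, so C = 5. So A can't be 5.
So A = 6.

6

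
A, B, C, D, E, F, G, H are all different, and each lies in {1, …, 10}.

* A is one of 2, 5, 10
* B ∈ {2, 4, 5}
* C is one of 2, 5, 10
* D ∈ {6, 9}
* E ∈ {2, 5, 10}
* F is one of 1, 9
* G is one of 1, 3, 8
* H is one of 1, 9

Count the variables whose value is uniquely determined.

F and H between them cover only {1, 9} — a naked pair. Remove those values from D, G.
That leaves D = 6.
The 3 variables A, C, E are confined to {2, 5, 10}, which locks those values in; drop them from B.
B must be 4 (only option left).
Determined: B=4, D=6. The other variables each still have more than one consistent value. That makes 2.

2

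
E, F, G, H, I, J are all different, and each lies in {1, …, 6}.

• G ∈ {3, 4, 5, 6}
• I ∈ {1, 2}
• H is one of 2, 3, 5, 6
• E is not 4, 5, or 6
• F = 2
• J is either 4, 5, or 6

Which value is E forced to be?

3

F has just one choice, so F = 2. So E, H, I can't be 2.
I's domain is down to {1}, so I = 1. Strike 1 from E.
So E = 3.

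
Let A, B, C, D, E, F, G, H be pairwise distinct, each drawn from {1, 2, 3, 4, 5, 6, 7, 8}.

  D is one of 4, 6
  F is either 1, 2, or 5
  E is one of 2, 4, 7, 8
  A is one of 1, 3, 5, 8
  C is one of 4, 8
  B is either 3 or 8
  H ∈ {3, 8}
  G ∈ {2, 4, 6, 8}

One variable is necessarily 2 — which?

G

The 8 variables together cover exactly {1, 2, 3, 4, 5, 6, 7, 8} — 8 values for 8 variables — and 7 appears only in E's list, so E = 7.
The 2 variables B and H are confined to {3, 8}, which locks those values in; drop them from A, C, G.
C must be 4 (only option left). Eliminate 4 elsewhere: D, G.
D's domain is down to {6}, so D = 6. Remove 6 from G.
So 2 goes to G.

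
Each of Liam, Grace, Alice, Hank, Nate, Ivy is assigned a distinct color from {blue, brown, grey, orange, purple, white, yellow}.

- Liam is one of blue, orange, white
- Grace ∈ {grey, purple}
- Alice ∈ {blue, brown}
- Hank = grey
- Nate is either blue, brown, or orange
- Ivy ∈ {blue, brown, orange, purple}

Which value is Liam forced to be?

Hank must be grey (only option left). Remove grey from Grace.
That leaves Grace = purple. Eliminate purple elsewhere: Ivy.
The 4 still-open variables together cover exactly {blue, brown, orange, white} — 4 values for 4 variables — and white appears only in Liam's list, so Liam = white.

white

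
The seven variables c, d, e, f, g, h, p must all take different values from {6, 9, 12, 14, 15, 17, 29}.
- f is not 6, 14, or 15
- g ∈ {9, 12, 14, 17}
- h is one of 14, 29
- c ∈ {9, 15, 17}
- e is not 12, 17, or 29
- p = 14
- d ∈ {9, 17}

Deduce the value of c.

15

p must be 14 (only option left). Remove 14 from e, g, h.
h must be 29 (only option left). So f can't be 29.
The 5 still-open variables together cover exactly {6, 9, 12, 15, 17} — 5 values for 5 variables — and 6 appears only in e's list, so e = 6.
The 4 still-open variables draw from only 4 values {9, 12, 15, 17}, so each is used; only c can be 15, hence c = 15.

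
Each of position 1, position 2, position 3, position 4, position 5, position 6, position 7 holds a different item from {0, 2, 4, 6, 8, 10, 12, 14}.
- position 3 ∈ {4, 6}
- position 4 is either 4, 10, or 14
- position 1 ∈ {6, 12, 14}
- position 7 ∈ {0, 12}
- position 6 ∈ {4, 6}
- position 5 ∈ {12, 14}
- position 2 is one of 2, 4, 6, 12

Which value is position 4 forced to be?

The 7 variables draw from only 7 values {0, 2, 4, 6, 10, 12, 14}, so each is used; only position 7 can be 0, hence position 7 = 0.
Among the 6 still-open variables, 2 fits only position 2 (and all 6 values in {2, 4, 6, 10, 12, 14} must be used), so position 2 = 2.
The 5 still-open variables together cover exactly {4, 6, 10, 12, 14} — 5 values for 5 variables — and 10 appears only in position 4's list, so position 4 = 10.

10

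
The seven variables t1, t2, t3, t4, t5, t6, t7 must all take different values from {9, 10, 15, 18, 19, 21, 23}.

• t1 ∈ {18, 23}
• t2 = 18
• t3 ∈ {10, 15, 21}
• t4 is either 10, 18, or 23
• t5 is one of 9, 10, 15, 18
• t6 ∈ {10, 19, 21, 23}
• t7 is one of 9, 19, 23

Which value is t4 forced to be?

10

t2's domain is down to {18}, so t2 = 18. Eliminate 18 elsewhere: t1, t4, t5.
t1's domain is down to {23}, so t1 = 23. Eliminate 23 elsewhere: t4, t6, t7.
So t4 = 10.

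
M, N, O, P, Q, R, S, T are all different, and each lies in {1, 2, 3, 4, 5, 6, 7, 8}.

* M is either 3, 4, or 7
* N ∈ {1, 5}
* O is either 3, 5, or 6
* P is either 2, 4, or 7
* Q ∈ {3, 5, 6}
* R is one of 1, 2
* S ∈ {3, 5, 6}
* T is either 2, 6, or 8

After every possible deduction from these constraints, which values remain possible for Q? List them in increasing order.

3, 5, 6

The 8 variables together cover exactly {1, 2, 3, 4, 5, 6, 7, 8} — 8 values for 8 variables — and 8 appears only in T's list, so T = 8.
The 3 variables O, Q, S are confined to {3, 5, 6}, which locks those values in; drop them from M, N.
N has just one choice, so N = 1. Strike 1 from R.
R must be 2 (only option left). Remove 2 from P.
No further eliminations apply; Q can still be any of 3, 5, 6.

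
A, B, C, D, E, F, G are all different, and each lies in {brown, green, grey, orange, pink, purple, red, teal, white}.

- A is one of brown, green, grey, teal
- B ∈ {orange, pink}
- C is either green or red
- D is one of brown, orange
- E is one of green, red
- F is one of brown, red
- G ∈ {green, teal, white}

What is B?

pink

The 2 variables C and E are confined to {green, red}, which locks those values in; drop them from A, F, G.
F's domain is down to {brown}, so F = brown. Eliminate brown elsewhere: A, D.
D's domain is down to {orange}, so D = orange. Eliminate orange elsewhere: B.
So B = pink.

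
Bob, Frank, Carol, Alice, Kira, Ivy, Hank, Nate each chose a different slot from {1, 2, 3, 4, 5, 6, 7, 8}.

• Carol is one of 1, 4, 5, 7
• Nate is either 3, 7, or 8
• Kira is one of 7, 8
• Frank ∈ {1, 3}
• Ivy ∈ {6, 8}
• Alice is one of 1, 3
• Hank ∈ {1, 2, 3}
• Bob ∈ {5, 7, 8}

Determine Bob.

The 8 variables together cover exactly {1, 2, 3, 4, 5, 6, 7, 8} — 8 values for 8 variables — and 2 appears only in Hank's list, so Hank = 2.
The 7 still-open variables draw from only 7 values {1, 3, 4, 5, 6, 7, 8}, so each is used; only Carol can be 4, hence Carol = 4.
The 6 still-open variables draw from only 6 values {1, 3, 5, 6, 7, 8}, so each is used; only Bob can be 5, hence Bob = 5.

5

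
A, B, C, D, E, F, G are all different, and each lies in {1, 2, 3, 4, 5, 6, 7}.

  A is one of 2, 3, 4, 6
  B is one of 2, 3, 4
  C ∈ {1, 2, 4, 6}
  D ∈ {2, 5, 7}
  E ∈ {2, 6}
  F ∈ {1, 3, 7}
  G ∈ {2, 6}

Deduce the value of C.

Among the 7 variables, 5 fits only D (and all 7 values in {1, 2, 3, 4, 5, 6, 7} must be used), so D = 5.
The 6 still-open variables draw from only 6 values {1, 2, 3, 4, 6, 7}, so each is used; only F can be 7, hence F = 7.
The 5 still-open variables together cover exactly {1, 2, 3, 4, 6} — 5 values for 5 variables — and 1 appears only in C's list, so C = 1.

1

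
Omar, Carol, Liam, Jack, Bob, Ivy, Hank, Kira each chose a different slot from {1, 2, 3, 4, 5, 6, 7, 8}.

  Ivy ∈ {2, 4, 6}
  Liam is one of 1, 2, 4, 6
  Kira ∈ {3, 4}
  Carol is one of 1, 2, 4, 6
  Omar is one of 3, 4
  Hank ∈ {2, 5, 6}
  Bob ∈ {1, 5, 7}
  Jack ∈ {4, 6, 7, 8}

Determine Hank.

5

The 8 variables together cover exactly {1, 2, 3, 4, 5, 6, 7, 8} — 8 values for 8 variables — and 8 appears only in Jack's list, so Jack = 8.
The 7 still-open variables draw from only 7 values {1, 2, 3, 4, 5, 6, 7}, so each is used; only Bob can be 7, hence Bob = 7.
The 6 still-open variables together cover exactly {1, 2, 3, 4, 5, 6} — 6 values for 6 variables — and 5 appears only in Hank's list, so Hank = 5.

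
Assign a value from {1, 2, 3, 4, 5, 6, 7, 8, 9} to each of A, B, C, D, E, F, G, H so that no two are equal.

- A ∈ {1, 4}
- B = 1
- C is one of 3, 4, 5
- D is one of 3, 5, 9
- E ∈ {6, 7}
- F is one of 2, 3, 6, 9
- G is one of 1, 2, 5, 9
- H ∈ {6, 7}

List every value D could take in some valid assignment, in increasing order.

3, 5, 9

B has just one choice, so B = 1. Strike 1 from A, G.
A's domain is down to {4}, so A = 4. Eliminate 4 elsewhere: C.
The 2 variables E and H are confined to {6, 7}, which locks those values in; drop them from F.
No further eliminations apply; D can still be any of 3, 5, 9.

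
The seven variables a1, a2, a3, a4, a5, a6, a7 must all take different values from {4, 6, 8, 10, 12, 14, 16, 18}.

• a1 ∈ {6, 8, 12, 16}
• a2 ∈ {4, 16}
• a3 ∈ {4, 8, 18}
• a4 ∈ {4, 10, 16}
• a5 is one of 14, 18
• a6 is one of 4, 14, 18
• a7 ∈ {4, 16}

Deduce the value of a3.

8

a2 and a7 share exactly the 2 values {4, 16}; by pigeonhole those values go to them, so strike 4, 16 from a1, a3, a4, a6.
That leaves a4 = 10.
a5 and a6 between them cover only {14, 18} — a naked pair. Remove those values from a3.
So a3 = 8.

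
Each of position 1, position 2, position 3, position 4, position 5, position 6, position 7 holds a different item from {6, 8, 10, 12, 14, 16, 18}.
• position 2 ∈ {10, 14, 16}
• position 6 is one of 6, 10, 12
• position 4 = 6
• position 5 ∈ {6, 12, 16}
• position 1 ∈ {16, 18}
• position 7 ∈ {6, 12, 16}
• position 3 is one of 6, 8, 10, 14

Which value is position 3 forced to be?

8

position 4 has just one choice, so position 4 = 6. Strike 6 from position 3, position 5, position 6, position 7.
The 6 still-open variables together cover exactly {8, 10, 12, 14, 16, 18} — 6 values for 6 variables — and 8 appears only in position 3's list, so position 3 = 8.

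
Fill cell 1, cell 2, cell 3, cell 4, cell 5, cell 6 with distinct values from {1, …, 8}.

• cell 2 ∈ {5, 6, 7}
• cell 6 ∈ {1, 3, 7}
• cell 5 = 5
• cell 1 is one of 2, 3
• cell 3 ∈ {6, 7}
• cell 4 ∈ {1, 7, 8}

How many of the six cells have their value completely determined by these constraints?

1

cell 5 has just one choice, so cell 5 = 5. So cell 2 can't be 5.
cell 2 and cell 3 between them cover only {6, 7} — a naked pair. Remove those values from cell 4, cell 6.
Determined: cell 5=5. The other cells each still have more than one consistent value. That makes 1.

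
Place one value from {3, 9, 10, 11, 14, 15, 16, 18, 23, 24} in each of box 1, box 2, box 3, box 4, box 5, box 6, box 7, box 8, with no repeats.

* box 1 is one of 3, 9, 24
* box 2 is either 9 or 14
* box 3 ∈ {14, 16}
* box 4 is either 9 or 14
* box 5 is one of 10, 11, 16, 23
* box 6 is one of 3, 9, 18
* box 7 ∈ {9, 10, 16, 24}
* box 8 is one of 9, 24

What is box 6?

18

box 2 and box 4 share exactly the 2 values {9, 14}; by pigeonhole those values go to them, so strike 9, 14 from box 1, box 3, box 6, box 7, box 8.
That leaves box 3 = 16. Remove 16 from box 5, box 7.
That leaves box 8 = 24. Remove 24 from box 1, box 7.
box 1 has just one choice, so box 1 = 3. Remove 3 from box 6.
So box 6 = 18.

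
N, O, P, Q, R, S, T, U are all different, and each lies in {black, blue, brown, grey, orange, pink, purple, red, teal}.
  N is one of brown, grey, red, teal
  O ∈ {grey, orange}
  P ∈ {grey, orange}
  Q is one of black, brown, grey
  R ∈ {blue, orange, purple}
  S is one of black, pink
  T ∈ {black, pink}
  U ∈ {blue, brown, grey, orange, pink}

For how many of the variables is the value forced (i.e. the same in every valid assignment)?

3

The 2 variables O and P are confined to {grey, orange}, which locks those values in; drop them from N, Q, R, U.
The 2 variables S and T are confined to {black, pink}, which locks those values in; drop them from Q, U.
Q must be brown (only option left). Remove brown from N, U.
U has just one choice, so U = blue. So R can't be blue.
That leaves R = purple.
Determined: Q=brown, R=purple, U=blue. The other variables each still have more than one consistent value. That makes 3.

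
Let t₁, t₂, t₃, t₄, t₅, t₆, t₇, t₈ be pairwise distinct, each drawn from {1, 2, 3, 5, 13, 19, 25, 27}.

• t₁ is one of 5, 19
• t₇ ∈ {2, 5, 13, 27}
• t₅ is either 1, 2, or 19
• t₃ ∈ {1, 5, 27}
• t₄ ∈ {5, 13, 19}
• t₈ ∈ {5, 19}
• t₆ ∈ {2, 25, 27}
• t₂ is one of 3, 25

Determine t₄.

The 8 variables together cover exactly {1, 2, 3, 5, 13, 19, 25, 27} — 8 values for 8 variables — and 3 appears only in t₂'s list, so t₂ = 3.
The 7 still-open variables draw from only 7 values {1, 2, 5, 13, 19, 25, 27}, so each is used; only t₆ can be 25, hence t₆ = 25.
t₁ and t₈ between them cover only {5, 19} — a naked pair. Remove those values from t₃, t₄, t₅, t₇.
So t₄ = 13.

13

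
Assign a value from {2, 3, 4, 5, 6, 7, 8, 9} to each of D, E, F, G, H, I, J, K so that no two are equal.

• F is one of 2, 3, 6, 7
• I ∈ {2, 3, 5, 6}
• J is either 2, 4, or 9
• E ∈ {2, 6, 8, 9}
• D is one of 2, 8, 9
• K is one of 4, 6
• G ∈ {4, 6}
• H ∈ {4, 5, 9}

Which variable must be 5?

H

The 8 variables draw from only 8 values {2, 3, 4, 5, 6, 7, 8, 9}, so each is used; only F can be 7, hence F = 7.
Among the 7 still-open variables, 3 fits only I (and all 7 values in {2, 3, 4, 5, 6, 8, 9} must be used), so I = 3.
Among the 6 still-open variables, 5 fits only H (and all 6 values in {2, 4, 5, 6, 8, 9} must be used), so H = 5.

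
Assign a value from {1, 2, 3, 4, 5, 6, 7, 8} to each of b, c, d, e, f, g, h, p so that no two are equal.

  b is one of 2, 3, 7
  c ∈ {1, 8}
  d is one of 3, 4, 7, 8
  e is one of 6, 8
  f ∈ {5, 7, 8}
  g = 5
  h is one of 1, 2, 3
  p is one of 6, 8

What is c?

g's domain is down to {5}, so g = 5. Strike 5 from f.
Among the 7 still-open variables, 4 fits only d (and all 7 values in {1, 2, 3, 4, 6, 7, 8} must be used), so d = 4.
The 2 variables e and p are confined to {6, 8}, which locks those values in; drop them from c, f.
So c = 1.

1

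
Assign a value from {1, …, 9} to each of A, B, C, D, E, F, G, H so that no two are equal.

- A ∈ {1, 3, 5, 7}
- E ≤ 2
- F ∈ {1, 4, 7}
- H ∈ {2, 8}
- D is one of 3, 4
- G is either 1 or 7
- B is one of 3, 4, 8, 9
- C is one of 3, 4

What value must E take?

2

The 8 variables draw from only 8 values {1, 2, 3, 4, 5, 7, 8, 9}, so each is used; only A can be 5, hence A = 5.
The 7 still-open variables together cover exactly {1, 2, 3, 4, 7, 8, 9} — 7 values for 7 variables — and 9 appears only in B's list, so B = 9.
Among the 6 still-open variables, 8 fits only H (and all 6 values in {1, 2, 3, 4, 7, 8} must be used), so H = 8.
The 5 still-open variables together cover exactly {1, 2, 3, 4, 7} — 5 values for 5 variables — and 2 appears only in E's list, so E = 2.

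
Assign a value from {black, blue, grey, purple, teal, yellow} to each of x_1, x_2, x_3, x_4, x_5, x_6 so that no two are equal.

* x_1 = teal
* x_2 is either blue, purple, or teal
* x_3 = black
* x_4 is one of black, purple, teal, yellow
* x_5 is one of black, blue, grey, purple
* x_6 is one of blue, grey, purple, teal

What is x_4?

x_1 must be teal (only option left). Eliminate teal elsewhere: x_2, x_4, x_6.
x_3 must be black (only option left). So x_4, x_5 can't be black.
The 4 still-open variables together cover exactly {blue, grey, purple, yellow} — 4 values for 4 variables — and yellow appears only in x_4's list, so x_4 = yellow.

yellow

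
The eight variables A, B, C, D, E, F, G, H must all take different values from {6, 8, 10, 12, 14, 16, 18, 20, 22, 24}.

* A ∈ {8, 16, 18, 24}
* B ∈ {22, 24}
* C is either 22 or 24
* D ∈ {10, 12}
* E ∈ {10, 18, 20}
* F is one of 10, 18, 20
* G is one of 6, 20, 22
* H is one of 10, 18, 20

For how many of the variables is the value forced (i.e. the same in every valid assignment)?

B and C between them cover only {22, 24} — a naked pair. Remove those values from A, G.
E, F, H share exactly the 3 values {10, 18, 20}; by pigeonhole those values go to them, so strike 10, 18, 20 from A, D, G.
D's domain is down to {12}, so D = 12.
G must be 6 (only option left).
Determined: D=12, G=6. The other variables each still have more than one consistent value. That makes 2.

2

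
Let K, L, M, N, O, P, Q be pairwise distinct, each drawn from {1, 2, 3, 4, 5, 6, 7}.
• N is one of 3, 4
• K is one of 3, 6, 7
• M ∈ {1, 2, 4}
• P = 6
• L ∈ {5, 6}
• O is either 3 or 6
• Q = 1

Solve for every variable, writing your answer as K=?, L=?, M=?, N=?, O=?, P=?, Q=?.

K=7, L=5, M=2, N=4, O=3, P=6, Q=1

P must be 6 (only option left). So K, L, O can't be 6.
Q has just one choice, so Q = 1. Eliminate 1 elsewhere: M.
That leaves L = 5.
That leaves O = 3. Remove 3 from K, N.
K's domain is down to {7}, so K = 7.
N has just one choice, so N = 4. So M can't be 4.
M must be 2 (only option left).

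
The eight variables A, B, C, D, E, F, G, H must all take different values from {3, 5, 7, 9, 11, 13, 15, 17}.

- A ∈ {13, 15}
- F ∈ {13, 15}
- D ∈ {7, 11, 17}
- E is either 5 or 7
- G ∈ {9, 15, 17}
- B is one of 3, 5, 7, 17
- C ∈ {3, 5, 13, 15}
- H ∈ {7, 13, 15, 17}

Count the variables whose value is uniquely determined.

The 8 variables together cover exactly {3, 5, 7, 9, 11, 13, 15, 17} — 8 values for 8 variables — and 9 appears only in G's list, so G = 9.
Among the 7 still-open variables, 11 fits only D (and all 7 values in {3, 5, 7, 11, 13, 15, 17} must be used), so D = 11.
A and F share exactly the 2 values {13, 15}; by pigeonhole those values go to them, so strike 13, 15 from C, H.
Determined: D=11, G=9. The other variables each still have more than one consistent value. That makes 2.

2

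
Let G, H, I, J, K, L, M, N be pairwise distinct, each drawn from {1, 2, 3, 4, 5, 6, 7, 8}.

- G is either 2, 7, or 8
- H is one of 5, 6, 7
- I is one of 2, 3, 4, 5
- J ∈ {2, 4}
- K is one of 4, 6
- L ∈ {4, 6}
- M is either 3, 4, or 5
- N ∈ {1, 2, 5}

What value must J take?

The 8 variables draw from only 8 values {1, 2, 3, 4, 5, 6, 7, 8}, so each is used; only N can be 1, hence N = 1.
The 7 still-open variables draw from only 7 values {2, 3, 4, 5, 6, 7, 8}, so each is used; only G can be 8, hence G = 8.
The 6 still-open variables draw from only 6 values {2, 3, 4, 5, 6, 7}, so each is used; only H can be 7, hence H = 7.
K and L between them cover only {4, 6} — a naked pair. Remove those values from I, J, M.
So J = 2.

2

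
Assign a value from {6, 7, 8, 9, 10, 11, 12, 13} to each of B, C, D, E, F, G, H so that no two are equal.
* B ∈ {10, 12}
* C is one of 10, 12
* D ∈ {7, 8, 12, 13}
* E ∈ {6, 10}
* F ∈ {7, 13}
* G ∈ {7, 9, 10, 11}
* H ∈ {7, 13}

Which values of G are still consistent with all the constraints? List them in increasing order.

9, 11

B and C share exactly the 2 values {10, 12}; by pigeonhole those values go to them, so strike 10, 12 from D, E, G.
That leaves E = 6.
The 2 variables F and H are confined to {7, 13}, which locks those values in; drop them from D, G.
D has just one choice, so D = 8.
No further eliminations apply; G can still be any of 9, 11.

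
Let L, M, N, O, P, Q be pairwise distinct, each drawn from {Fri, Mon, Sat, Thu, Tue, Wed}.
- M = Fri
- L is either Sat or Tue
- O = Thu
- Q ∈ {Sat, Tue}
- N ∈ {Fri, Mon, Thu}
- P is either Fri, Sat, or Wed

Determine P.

Wed

M must be Fri (only option left). Strike Fri from N, P.
O must be Thu (only option left). Strike Thu from N.
N has just one choice, so N = Mon.
The 3 still-open variables draw from only 3 values {Sat, Tue, Wed}, so each is used; only P can be Wed, hence P = Wed.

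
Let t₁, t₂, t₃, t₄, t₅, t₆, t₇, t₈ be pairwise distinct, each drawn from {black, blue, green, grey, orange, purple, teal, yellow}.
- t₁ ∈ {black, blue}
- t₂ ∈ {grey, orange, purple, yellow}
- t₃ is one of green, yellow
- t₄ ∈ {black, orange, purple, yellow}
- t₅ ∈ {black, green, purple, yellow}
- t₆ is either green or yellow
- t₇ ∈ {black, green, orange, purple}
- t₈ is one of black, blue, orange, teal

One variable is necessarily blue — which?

t₁

The 8 variables together cover exactly {black, blue, green, grey, orange, purple, teal, yellow} — 8 values for 8 variables — and grey appears only in t₂'s list, so t₂ = grey.
The 7 still-open variables together cover exactly {black, blue, green, orange, purple, teal, yellow} — 7 values for 7 variables — and teal appears only in t₈'s list, so t₈ = teal.
The 6 still-open variables draw from only 6 values {black, blue, green, orange, purple, yellow}, so each is used; only t₁ can be blue, hence t₁ = blue.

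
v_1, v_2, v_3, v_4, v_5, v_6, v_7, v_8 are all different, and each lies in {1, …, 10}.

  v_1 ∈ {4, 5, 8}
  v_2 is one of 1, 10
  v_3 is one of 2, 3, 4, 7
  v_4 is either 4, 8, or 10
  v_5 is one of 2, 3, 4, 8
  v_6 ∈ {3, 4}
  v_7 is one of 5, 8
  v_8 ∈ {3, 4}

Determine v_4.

The 8 variables together cover exactly {1, 2, 3, 4, 5, 7, 8, 10} — 8 values for 8 variables — and 1 appears only in v_2's list, so v_2 = 1.
The 7 still-open variables draw from only 7 values {2, 3, 4, 5, 7, 8, 10}, so each is used; only v_3 can be 7, hence v_3 = 7.
Among the 6 still-open variables, 2 fits only v_5 (and all 6 values in {2, 3, 4, 5, 8, 10} must be used), so v_5 = 2.
The 5 still-open variables together cover exactly {3, 4, 5, 8, 10} — 5 values for 5 variables — and 10 appears only in v_4's list, so v_4 = 10.

10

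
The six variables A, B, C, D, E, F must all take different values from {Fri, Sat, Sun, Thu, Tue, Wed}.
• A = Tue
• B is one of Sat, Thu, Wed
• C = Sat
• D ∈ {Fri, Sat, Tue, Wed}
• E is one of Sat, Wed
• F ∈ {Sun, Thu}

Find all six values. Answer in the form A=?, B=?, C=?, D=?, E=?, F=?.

A's domain is down to {Tue}, so A = Tue. Remove Tue from D.
C has just one choice, so C = Sat. Eliminate Sat elsewhere: B, D, E.
E must be Wed (only option left). Eliminate Wed elsewhere: B, D.
B's domain is down to {Thu}, so B = Thu. So F can't be Thu.
D has just one choice, so D = Fri.
F must be Sun (only option left).

A=Tue, B=Thu, C=Sat, D=Fri, E=Wed, F=Sun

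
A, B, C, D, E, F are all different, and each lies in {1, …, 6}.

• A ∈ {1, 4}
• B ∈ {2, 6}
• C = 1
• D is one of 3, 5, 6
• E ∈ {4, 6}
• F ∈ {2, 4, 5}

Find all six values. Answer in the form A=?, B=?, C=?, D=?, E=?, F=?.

C's domain is down to {1}, so C = 1. So A can't be 1.
A must be 4 (only option left). So E, F can't be 4.
E's domain is down to {6}, so E = 6. Eliminate 6 elsewhere: B, D.
B must be 2 (only option left). Strike 2 from F.
F's domain is down to {5}, so F = 5. Remove 5 from D.
D has just one choice, so D = 3.

A=4, B=2, C=1, D=3, E=6, F=5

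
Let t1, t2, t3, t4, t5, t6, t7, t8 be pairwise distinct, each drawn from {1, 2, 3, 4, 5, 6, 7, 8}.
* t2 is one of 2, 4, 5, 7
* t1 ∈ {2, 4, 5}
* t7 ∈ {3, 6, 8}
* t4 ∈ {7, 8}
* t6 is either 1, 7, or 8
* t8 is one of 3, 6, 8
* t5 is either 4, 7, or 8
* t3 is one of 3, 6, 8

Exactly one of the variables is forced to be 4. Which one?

The 8 variables together cover exactly {1, 2, 3, 4, 5, 6, 7, 8} — 8 values for 8 variables — and 1 appears only in t6's list, so t6 = 1.
t3, t7, t8 between them cover only {3, 6, 8} — a naked triple. Remove those values from t4, t5.
t4 has just one choice, so t4 = 7. Strike 7 from t2, t5.

t5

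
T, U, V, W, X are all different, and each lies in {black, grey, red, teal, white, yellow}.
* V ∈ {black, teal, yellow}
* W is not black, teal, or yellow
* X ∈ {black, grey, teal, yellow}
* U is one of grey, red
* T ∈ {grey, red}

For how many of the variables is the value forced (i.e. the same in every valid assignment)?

1

T and U between them cover only {grey, red} — a naked pair. Remove those values from W, X.
That leaves W = white.
Determined: W=white. The other variables each still have more than one consistent value. That makes 1.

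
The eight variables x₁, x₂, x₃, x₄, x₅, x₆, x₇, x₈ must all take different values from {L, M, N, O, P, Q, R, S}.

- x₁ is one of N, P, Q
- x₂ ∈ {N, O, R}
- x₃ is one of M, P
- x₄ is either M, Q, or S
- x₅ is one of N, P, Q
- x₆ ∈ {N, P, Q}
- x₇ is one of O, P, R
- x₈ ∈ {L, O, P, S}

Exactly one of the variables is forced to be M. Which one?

Among the 8 variables, L fits only x₈ (and all 8 values in {L, M, N, O, P, Q, R, S} must be used), so x₈ = L.
The 7 still-open variables draw from only 7 values {M, N, O, P, Q, R, S}, so each is used; only x₄ can be S, hence x₄ = S.
The 6 still-open variables draw from only 6 values {M, N, O, P, Q, R}, so each is used; only x₃ can be M, hence x₃ = M.

x₃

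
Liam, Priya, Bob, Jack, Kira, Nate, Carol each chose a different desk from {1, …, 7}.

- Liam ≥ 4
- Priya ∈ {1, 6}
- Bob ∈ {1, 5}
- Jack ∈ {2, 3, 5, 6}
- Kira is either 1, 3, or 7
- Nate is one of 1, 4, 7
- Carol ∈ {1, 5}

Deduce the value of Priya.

6

Among the 7 variables, 2 fits only Jack (and all 7 values in {1, 2, 3, 4, 5, 6, 7} must be used), so Jack = 2.
Among the 6 still-open variables, 3 fits only Kira (and all 6 values in {1, 3, 4, 5, 6, 7} must be used), so Kira = 3.
Bob and Carol share exactly the 2 values {1, 5}; by pigeonhole those values go to them, so strike 1, 5 from Liam, Priya, Nate.
So Priya = 6.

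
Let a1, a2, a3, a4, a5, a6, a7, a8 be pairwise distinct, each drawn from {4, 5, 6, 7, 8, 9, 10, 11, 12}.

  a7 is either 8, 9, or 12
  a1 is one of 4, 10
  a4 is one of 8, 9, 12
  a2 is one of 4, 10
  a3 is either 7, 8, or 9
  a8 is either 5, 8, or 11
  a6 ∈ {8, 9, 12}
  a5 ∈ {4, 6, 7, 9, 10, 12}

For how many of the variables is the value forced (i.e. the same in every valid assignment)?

The 2 variables a1 and a2 are confined to {4, 10}, which locks those values in; drop them from a5.
a4, a6, a7 share exactly the 3 values {8, 9, 12}; by pigeonhole those values go to them, so strike 8, 9, 12 from a3, a5, a8.
That leaves a3 = 7. Eliminate 7 elsewhere: a5.
a5 must be 6 (only option left).
Determined: a3=7, a5=6. The other variables each still have more than one consistent value. That makes 2.

2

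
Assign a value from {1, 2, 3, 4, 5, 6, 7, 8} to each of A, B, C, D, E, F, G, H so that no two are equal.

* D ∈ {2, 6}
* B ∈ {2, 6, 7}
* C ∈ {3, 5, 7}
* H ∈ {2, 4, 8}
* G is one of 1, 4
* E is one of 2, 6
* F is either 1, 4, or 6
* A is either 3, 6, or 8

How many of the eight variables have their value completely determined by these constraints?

The 8 variables draw from only 8 values {1, 2, 3, 4, 5, 6, 7, 8}, so each is used; only C can be 5, hence C = 5.
Among the 7 still-open variables, 3 fits only A (and all 7 values in {1, 2, 3, 4, 6, 7, 8} must be used), so A = 3.
The 6 still-open variables together cover exactly {1, 2, 4, 6, 7, 8} — 6 values for 6 variables — and 7 appears only in B's list, so B = 7.
Among the 5 still-open variables, 8 fits only H (and all 5 values in {1, 2, 4, 6, 8} must be used), so H = 8.
The 2 variables D and E are confined to {2, 6}, which locks those values in; drop them from F.
Determined: A=3, B=7, C=5, H=8. The other variables each still have more than one consistent value. That makes 4.

4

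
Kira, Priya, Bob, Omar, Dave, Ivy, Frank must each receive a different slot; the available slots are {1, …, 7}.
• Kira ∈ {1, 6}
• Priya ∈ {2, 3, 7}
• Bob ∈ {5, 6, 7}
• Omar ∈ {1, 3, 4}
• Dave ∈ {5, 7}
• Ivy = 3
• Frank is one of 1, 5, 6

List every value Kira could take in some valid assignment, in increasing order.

1, 6

Ivy must be 3 (only option left). So Priya, Omar can't be 3.
Among the 6 still-open variables, 2 fits only Priya (and all 6 values in {1, 2, 4, 5, 6, 7} must be used), so Priya = 2.
The 5 still-open variables together cover exactly {1, 4, 5, 6, 7} — 5 values for 5 variables — and 4 appears only in Omar's list, so Omar = 4.
No further eliminations apply; Kira can still be any of 1, 6.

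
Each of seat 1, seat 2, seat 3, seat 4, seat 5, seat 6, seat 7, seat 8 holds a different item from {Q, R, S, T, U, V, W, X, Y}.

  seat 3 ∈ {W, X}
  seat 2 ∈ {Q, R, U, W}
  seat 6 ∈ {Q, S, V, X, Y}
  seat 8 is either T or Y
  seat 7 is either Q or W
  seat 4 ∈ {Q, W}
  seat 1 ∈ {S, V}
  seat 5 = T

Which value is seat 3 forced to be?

X

seat 5 must be T (only option left). So seat 8 can't be T.
seat 8 must be Y (only option left). Strike Y from seat 6.
The 2 variables seat 4 and seat 7 are confined to {Q, W}, which locks those values in; drop them from seat 2, seat 3, seat 6.
So seat 3 = X.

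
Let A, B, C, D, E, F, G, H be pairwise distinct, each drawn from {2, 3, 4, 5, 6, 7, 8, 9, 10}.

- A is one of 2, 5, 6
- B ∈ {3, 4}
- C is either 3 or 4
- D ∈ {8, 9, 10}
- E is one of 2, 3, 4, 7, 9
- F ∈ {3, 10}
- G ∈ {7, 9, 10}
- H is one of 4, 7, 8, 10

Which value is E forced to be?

B and C share exactly the 2 values {3, 4}; by pigeonhole those values go to them, so strike 3, 4 from E, F, H.
F must be 10 (only option left). Strike 10 from D, G, H.
The 3 variables D, G, H are confined to {7, 8, 9}, which locks those values in; drop them from E.
So E = 2.

2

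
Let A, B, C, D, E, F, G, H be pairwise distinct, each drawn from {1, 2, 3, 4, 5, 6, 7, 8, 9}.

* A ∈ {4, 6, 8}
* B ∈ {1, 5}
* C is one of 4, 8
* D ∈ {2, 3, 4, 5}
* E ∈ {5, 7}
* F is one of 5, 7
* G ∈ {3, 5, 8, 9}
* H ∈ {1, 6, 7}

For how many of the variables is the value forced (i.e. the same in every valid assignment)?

E and F share exactly the 2 values {5, 7}; by pigeonhole those values go to them, so strike 5, 7 from B, D, G, H.
B's domain is down to {1}, so B = 1. Eliminate 1 elsewhere: H.
H's domain is down to {6}, so H = 6. Eliminate 6 elsewhere: A.
A and C between them cover only {4, 8} — a naked pair. Remove those values from D, G.
Determined: B=1, H=6. The other variables each still have more than one consistent value. That makes 2.

2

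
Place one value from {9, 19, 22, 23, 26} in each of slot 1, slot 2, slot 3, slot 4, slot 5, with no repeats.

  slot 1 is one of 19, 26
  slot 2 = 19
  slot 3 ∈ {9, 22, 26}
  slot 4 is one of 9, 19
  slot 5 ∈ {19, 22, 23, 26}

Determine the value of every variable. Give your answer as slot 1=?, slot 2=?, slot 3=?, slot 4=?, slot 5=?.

slot 1=26, slot 2=19, slot 3=22, slot 4=9, slot 5=23

slot 2 must be 19 (only option left). Remove 19 from slot 1, slot 4, slot 5.
slot 4 has just one choice, so slot 4 = 9. Eliminate 9 elsewhere: slot 3.
That leaves slot 1 = 26. Remove 26 from slot 3, slot 5.
slot 3's domain is down to {22}, so slot 3 = 22. Remove 22 from slot 5.
That leaves slot 5 = 23.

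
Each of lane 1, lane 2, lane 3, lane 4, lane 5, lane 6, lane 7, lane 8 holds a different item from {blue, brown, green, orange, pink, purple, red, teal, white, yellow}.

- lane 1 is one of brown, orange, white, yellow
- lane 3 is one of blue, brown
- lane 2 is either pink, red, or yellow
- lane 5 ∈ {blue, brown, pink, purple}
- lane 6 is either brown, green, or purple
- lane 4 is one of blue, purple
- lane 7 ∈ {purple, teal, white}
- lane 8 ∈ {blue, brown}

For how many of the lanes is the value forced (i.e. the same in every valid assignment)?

lane 3 and lane 8 share exactly the 2 values {blue, brown}; by pigeonhole those values go to them, so strike blue, brown from lane 1, lane 4, lane 5, lane 6.
That leaves lane 4 = purple. So lane 5, lane 6, lane 7 can't be purple.
That leaves lane 5 = pink. Remove pink from lane 2.
lane 6 has just one choice, so lane 6 = green.
Determined: lane 4=purple, lane 5=pink, lane 6=green. The other lanes each still have more than one consistent value. That makes 3.

3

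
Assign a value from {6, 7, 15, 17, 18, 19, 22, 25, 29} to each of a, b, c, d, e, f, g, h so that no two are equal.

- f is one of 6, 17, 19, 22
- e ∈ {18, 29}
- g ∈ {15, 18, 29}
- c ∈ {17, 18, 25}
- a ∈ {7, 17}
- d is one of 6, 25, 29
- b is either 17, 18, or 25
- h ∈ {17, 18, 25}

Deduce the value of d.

6

The 3 variables b, c, h are confined to {17, 18, 25}, which locks those values in; drop them from a, d, e, f, g.
a's domain is down to {7}, so a = 7.
e has just one choice, so e = 29. Remove 29 from d, g.
So d = 6.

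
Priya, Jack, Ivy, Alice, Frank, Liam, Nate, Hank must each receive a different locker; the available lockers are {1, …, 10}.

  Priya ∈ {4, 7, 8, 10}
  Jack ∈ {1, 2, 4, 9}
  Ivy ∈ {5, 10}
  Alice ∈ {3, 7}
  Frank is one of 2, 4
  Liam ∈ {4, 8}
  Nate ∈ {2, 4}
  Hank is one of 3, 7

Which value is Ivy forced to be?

5

Alice and Hank between them cover only {3, 7} — a naked pair. Remove those values from Priya.
Frank and Nate between them cover only {2, 4} — a naked pair. Remove those values from Priya, Jack, Liam.
Liam must be 8 (only option left). So Priya can't be 8.
Priya's domain is down to {10}, so Priya = 10. Eliminate 10 elsewhere: Ivy.
So Ivy = 5.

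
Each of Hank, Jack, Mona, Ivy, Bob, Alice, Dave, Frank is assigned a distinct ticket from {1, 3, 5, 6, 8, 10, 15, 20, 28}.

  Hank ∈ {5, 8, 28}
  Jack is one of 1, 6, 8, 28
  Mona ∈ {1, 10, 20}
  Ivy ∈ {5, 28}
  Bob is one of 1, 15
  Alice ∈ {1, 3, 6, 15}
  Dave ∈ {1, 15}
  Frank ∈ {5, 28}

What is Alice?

Ivy and Frank share exactly the 2 values {5, 28}; by pigeonhole those values go to them, so strike 5, 28 from Hank, Jack.
Hank must be 8 (only option left). Strike 8 from Jack.
The 2 variables Bob and Dave are confined to {1, 15}, which locks those values in; drop them from Jack, Mona, Alice.
That leaves Jack = 6. Eliminate 6 elsewhere: Alice.
So Alice = 3.

3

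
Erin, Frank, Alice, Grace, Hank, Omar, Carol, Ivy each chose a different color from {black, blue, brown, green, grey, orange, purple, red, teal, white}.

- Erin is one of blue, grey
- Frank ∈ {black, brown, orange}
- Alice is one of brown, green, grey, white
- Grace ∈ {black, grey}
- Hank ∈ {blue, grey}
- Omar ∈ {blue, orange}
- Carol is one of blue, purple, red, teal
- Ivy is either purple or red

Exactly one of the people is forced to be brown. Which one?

Frank

Erin and Hank between them cover only {blue, grey} — a naked pair. Remove those values from Alice, Grace, Omar, Carol.
Grace's domain is down to {black}, so Grace = black. So Frank can't be black.
That leaves Omar = orange. Strike orange from Frank.
So brown goes to Frank.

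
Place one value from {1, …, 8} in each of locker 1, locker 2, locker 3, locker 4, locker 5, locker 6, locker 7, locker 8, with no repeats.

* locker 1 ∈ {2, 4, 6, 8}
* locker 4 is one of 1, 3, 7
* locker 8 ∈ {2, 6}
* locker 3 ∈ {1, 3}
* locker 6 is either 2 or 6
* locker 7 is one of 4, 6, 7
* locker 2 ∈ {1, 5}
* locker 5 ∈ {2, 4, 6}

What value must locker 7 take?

7

The 8 variables draw from only 8 values {1, 2, 3, 4, 5, 6, 7, 8}, so each is used; only locker 2 can be 5, hence locker 2 = 5.
Among the 7 still-open variables, 8 fits only locker 1 (and all 7 values in {1, 2, 3, 4, 6, 7, 8} must be used), so locker 1 = 8.
The 2 variables locker 6 and locker 8 are confined to {2, 6}, which locks those values in; drop them from locker 5, locker 7.
locker 5 has just one choice, so locker 5 = 4. So locker 7 can't be 4.
So locker 7 = 7.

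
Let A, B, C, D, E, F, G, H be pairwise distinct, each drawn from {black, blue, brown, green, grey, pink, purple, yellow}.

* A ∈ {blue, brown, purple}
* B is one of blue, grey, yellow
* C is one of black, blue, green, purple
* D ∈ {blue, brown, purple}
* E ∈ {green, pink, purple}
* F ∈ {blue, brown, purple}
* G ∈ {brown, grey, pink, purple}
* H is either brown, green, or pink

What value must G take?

grey

Among the 8 variables, black fits only C (and all 8 values in {black, blue, brown, green, grey, pink, purple, yellow} must be used), so C = black.
The 7 still-open variables together cover exactly {blue, brown, green, grey, pink, purple, yellow} — 7 values for 7 variables — and yellow appears only in B's list, so B = yellow.
The 6 still-open variables together cover exactly {blue, brown, green, grey, pink, purple} — 6 values for 6 variables — and grey appears only in G's list, so G = grey.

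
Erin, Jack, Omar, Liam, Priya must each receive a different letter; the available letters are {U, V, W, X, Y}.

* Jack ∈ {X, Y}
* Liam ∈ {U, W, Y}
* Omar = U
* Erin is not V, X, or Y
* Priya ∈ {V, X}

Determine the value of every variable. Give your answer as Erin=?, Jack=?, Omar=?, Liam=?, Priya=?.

Omar's domain is down to {U}, so Omar = U. Eliminate U elsewhere: Erin, Liam.
Erin's domain is down to {W}, so Erin = W. So Liam can't be W.
That leaves Liam = Y. Remove Y from Jack.
Jack must be X (only option left). Eliminate X elsewhere: Priya.
Priya's domain is down to {V}, so Priya = V.

Erin=W, Jack=X, Omar=U, Liam=Y, Priya=V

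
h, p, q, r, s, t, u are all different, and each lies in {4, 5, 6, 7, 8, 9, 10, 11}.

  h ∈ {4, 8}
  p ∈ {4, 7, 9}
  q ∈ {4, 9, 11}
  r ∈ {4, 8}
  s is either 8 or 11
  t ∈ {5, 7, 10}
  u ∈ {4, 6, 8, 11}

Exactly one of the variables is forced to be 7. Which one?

The 2 variables h and r are confined to {4, 8}, which locks those values in; drop them from p, q, s, u.
s's domain is down to {11}, so s = 11. Remove 11 from q, u.
u's domain is down to {6}, so u = 6.
q must be 9 (only option left). Remove 9 from p.
So 7 goes to p.

p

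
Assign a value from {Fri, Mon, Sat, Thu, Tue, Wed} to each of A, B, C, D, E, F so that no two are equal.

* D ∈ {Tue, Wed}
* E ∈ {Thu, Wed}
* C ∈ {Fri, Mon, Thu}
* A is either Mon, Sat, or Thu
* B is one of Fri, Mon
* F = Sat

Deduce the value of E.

Wed

F has just one choice, so F = Sat. So A can't be Sat.
Among the 5 still-open variables, Tue fits only D (and all 5 values in {Fri, Mon, Thu, Tue, Wed} must be used), so D = Tue.
The 4 still-open variables together cover exactly {Fri, Mon, Thu, Wed} — 4 values for 4 variables — and Wed appears only in E's list, so E = Wed.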